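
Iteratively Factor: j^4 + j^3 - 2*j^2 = (j - 1)*(j^3 + 2*j^2) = (j - 1)*(j + 2)*(j^2) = j*(j - 1)*(j + 2)*(j)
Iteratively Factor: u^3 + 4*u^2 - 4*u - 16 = (u + 4)*(u^2 - 4) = (u + 2)*(u + 4)*(u - 2)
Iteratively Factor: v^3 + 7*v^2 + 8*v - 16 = (v - 1)*(v^2 + 8*v + 16) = (v - 1)*(v + 4)*(v + 4)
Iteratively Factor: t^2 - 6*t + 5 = (t - 1)*(t - 5)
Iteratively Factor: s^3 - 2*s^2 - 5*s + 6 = (s - 3)*(s^2 + s - 2) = (s - 3)*(s - 1)*(s + 2)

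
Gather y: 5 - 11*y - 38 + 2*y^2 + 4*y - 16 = 2*y^2 - 7*y - 49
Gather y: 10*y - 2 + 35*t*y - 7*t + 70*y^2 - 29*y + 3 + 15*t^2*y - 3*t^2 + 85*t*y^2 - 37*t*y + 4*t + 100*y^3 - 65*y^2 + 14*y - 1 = -3*t^2 - 3*t + 100*y^3 + y^2*(85*t + 5) + y*(15*t^2 - 2*t - 5)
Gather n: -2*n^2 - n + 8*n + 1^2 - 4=-2*n^2 + 7*n - 3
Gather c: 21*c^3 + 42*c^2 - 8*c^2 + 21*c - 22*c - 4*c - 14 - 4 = 21*c^3 + 34*c^2 - 5*c - 18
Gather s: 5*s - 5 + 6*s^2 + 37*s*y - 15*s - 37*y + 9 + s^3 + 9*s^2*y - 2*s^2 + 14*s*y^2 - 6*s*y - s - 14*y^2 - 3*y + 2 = s^3 + s^2*(9*y + 4) + s*(14*y^2 + 31*y - 11) - 14*y^2 - 40*y + 6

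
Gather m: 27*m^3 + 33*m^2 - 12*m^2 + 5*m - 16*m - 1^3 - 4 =27*m^3 + 21*m^2 - 11*m - 5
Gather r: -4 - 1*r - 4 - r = -2*r - 8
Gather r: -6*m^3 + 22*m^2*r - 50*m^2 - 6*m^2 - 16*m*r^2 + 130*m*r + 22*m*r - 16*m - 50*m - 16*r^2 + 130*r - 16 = -6*m^3 - 56*m^2 - 66*m + r^2*(-16*m - 16) + r*(22*m^2 + 152*m + 130) - 16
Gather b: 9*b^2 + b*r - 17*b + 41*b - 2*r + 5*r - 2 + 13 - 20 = 9*b^2 + b*(r + 24) + 3*r - 9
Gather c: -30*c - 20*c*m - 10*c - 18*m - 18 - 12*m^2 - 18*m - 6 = c*(-20*m - 40) - 12*m^2 - 36*m - 24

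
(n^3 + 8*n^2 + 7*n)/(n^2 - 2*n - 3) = n*(n + 7)/(n - 3)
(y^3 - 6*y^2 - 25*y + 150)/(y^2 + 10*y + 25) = (y^2 - 11*y + 30)/(y + 5)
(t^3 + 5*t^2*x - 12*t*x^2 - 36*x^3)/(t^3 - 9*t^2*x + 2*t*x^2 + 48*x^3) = (-t - 6*x)/(-t + 8*x)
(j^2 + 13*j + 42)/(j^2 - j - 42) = (j + 7)/(j - 7)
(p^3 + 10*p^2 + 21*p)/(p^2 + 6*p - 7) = p*(p + 3)/(p - 1)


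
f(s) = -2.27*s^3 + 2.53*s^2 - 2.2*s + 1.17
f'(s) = -6.81*s^2 + 5.06*s - 2.2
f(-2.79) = 76.30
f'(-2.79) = -69.33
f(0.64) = 0.20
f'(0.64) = -1.75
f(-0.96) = 7.62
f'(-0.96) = -13.33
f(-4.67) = 297.81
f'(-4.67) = -174.35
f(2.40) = -20.92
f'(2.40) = -29.28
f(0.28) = 0.70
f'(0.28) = -1.32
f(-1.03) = 8.60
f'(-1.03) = -14.64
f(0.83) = -0.21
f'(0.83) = -2.69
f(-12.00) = 4314.45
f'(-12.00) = -1043.56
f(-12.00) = 4314.45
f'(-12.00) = -1043.56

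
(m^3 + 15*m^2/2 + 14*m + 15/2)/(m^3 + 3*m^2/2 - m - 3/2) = (m + 5)/(m - 1)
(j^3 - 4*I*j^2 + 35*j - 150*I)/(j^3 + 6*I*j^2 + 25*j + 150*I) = (j - 5*I)/(j + 5*I)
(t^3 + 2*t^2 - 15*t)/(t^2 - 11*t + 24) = t*(t + 5)/(t - 8)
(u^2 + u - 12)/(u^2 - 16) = (u - 3)/(u - 4)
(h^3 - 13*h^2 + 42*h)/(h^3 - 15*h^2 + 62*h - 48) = h*(h - 7)/(h^2 - 9*h + 8)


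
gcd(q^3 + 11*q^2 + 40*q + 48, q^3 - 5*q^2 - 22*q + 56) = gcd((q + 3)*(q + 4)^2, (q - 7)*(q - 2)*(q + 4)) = q + 4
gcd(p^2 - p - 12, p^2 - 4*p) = p - 4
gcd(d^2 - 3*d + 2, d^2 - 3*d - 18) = 1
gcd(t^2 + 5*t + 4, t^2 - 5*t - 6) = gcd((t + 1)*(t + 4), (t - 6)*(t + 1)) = t + 1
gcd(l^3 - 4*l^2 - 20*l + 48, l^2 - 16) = l + 4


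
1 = 1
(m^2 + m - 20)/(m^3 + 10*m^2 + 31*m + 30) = (m - 4)/(m^2 + 5*m + 6)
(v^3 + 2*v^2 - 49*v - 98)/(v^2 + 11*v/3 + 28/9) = 9*(v^3 + 2*v^2 - 49*v - 98)/(9*v^2 + 33*v + 28)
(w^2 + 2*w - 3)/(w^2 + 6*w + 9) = (w - 1)/(w + 3)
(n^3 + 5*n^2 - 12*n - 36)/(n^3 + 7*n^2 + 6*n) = (n^2 - n - 6)/(n*(n + 1))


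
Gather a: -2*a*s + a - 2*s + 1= a*(1 - 2*s) - 2*s + 1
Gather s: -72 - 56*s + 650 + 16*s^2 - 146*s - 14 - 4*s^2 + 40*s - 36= 12*s^2 - 162*s + 528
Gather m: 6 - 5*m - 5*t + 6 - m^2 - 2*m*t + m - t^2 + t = -m^2 + m*(-2*t - 4) - t^2 - 4*t + 12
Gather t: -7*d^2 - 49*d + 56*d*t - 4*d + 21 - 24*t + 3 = -7*d^2 - 53*d + t*(56*d - 24) + 24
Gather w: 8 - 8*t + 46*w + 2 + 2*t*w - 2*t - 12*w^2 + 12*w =-10*t - 12*w^2 + w*(2*t + 58) + 10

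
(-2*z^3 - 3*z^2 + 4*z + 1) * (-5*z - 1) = 10*z^4 + 17*z^3 - 17*z^2 - 9*z - 1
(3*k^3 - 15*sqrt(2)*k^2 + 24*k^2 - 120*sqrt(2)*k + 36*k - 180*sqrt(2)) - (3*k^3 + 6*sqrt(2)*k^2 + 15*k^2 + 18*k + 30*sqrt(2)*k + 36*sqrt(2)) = -21*sqrt(2)*k^2 + 9*k^2 - 150*sqrt(2)*k + 18*k - 216*sqrt(2)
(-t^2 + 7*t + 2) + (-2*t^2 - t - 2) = -3*t^2 + 6*t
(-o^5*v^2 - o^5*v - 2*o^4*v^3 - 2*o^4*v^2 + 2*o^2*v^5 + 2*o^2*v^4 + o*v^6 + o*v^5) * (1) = -o^5*v^2 - o^5*v - 2*o^4*v^3 - 2*o^4*v^2 + 2*o^2*v^5 + 2*o^2*v^4 + o*v^6 + o*v^5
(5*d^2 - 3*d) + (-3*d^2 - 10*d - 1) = 2*d^2 - 13*d - 1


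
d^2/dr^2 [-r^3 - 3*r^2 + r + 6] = -6*r - 6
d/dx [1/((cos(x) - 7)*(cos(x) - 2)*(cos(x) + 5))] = (3*cos(x)^2 - 8*cos(x) - 31)*sin(x)/((cos(x) - 7)^2*(cos(x) - 2)^2*(cos(x) + 5)^2)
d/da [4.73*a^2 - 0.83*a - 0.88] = 9.46*a - 0.83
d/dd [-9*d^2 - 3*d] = -18*d - 3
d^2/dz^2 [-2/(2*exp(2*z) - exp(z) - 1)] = 2*(2*(4*exp(z) - 1)^2*exp(z) + (8*exp(z) - 1)*(-2*exp(2*z) + exp(z) + 1))*exp(z)/(-2*exp(2*z) + exp(z) + 1)^3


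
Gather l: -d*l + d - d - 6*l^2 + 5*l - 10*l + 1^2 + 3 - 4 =-6*l^2 + l*(-d - 5)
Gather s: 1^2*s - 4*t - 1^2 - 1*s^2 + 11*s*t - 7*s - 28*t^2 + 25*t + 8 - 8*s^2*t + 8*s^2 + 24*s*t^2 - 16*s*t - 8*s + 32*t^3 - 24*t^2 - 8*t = s^2*(7 - 8*t) + s*(24*t^2 - 5*t - 14) + 32*t^3 - 52*t^2 + 13*t + 7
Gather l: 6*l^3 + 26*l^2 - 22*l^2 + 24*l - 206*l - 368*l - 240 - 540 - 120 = 6*l^3 + 4*l^2 - 550*l - 900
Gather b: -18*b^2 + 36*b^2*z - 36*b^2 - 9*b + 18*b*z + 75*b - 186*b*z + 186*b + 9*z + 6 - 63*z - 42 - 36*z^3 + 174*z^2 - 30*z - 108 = b^2*(36*z - 54) + b*(252 - 168*z) - 36*z^3 + 174*z^2 - 84*z - 144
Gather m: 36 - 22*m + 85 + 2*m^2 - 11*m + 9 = 2*m^2 - 33*m + 130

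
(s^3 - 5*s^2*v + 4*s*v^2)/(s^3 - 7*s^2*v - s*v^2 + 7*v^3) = s*(s - 4*v)/(s^2 - 6*s*v - 7*v^2)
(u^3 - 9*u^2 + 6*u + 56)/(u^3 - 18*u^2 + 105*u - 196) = (u + 2)/(u - 7)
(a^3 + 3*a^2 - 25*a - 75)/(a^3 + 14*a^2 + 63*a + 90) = (a - 5)/(a + 6)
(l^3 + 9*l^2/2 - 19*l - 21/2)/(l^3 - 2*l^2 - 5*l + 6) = (l^2 + 15*l/2 + 7/2)/(l^2 + l - 2)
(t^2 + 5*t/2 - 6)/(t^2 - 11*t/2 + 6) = (t + 4)/(t - 4)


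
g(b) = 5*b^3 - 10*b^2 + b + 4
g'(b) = 15*b^2 - 20*b + 1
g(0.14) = 3.96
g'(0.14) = -1.51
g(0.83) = 0.80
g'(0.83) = -5.27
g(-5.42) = -1091.28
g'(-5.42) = 550.05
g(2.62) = 27.90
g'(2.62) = 51.57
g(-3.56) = -351.89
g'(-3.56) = 262.30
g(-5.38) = -1069.43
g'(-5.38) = 542.77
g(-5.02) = -885.55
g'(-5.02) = 479.41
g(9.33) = 3203.67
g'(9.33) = 1120.13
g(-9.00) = -4460.00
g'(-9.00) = 1396.00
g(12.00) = 7216.00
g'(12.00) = 1921.00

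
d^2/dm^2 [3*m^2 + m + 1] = 6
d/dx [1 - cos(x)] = sin(x)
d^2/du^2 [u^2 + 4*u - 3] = 2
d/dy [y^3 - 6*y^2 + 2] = 3*y*(y - 4)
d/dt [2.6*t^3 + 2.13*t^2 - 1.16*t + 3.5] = 7.8*t^2 + 4.26*t - 1.16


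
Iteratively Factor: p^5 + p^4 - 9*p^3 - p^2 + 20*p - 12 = (p + 3)*(p^4 - 2*p^3 - 3*p^2 + 8*p - 4) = (p - 2)*(p + 3)*(p^3 - 3*p + 2) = (p - 2)*(p + 2)*(p + 3)*(p^2 - 2*p + 1) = (p - 2)*(p - 1)*(p + 2)*(p + 3)*(p - 1)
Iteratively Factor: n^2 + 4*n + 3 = (n + 1)*(n + 3)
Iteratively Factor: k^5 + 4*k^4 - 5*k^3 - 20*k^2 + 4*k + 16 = (k - 1)*(k^4 + 5*k^3 - 20*k - 16) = (k - 1)*(k + 1)*(k^3 + 4*k^2 - 4*k - 16) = (k - 1)*(k + 1)*(k + 2)*(k^2 + 2*k - 8) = (k - 1)*(k + 1)*(k + 2)*(k + 4)*(k - 2)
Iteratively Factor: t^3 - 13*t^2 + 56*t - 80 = (t - 5)*(t^2 - 8*t + 16) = (t - 5)*(t - 4)*(t - 4)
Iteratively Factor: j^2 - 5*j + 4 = (j - 4)*(j - 1)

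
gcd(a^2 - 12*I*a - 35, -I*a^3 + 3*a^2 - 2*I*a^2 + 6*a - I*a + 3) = 1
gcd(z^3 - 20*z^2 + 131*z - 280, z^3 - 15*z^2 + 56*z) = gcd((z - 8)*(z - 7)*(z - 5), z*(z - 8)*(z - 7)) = z^2 - 15*z + 56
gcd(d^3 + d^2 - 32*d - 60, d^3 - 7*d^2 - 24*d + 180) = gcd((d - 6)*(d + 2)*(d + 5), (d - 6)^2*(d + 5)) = d^2 - d - 30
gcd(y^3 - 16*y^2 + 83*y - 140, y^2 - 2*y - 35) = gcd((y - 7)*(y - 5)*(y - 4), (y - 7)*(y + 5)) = y - 7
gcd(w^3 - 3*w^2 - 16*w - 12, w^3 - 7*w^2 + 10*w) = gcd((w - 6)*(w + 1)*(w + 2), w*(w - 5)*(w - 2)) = 1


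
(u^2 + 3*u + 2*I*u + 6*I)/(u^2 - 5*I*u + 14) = (u + 3)/(u - 7*I)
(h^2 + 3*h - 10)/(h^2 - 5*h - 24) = (-h^2 - 3*h + 10)/(-h^2 + 5*h + 24)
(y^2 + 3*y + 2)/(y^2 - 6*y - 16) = (y + 1)/(y - 8)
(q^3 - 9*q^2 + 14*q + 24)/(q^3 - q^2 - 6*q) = (-q^3 + 9*q^2 - 14*q - 24)/(q*(-q^2 + q + 6))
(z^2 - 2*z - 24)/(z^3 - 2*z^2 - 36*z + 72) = (z + 4)/(z^2 + 4*z - 12)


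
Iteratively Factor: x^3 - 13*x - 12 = (x + 1)*(x^2 - x - 12) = (x + 1)*(x + 3)*(x - 4)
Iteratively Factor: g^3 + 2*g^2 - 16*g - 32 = (g + 4)*(g^2 - 2*g - 8) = (g + 2)*(g + 4)*(g - 4)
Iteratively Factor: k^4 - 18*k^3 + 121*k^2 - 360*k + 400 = (k - 5)*(k^3 - 13*k^2 + 56*k - 80) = (k - 5)^2*(k^2 - 8*k + 16) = (k - 5)^2*(k - 4)*(k - 4)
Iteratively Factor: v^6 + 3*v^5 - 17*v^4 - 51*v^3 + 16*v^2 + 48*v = (v + 3)*(v^5 - 17*v^3 + 16*v) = (v - 1)*(v + 3)*(v^4 + v^3 - 16*v^2 - 16*v) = (v - 1)*(v + 1)*(v + 3)*(v^3 - 16*v) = (v - 1)*(v + 1)*(v + 3)*(v + 4)*(v^2 - 4*v) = (v - 4)*(v - 1)*(v + 1)*(v + 3)*(v + 4)*(v)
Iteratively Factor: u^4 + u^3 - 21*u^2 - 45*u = (u)*(u^3 + u^2 - 21*u - 45) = u*(u + 3)*(u^2 - 2*u - 15) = u*(u + 3)^2*(u - 5)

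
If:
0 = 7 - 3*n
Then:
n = 7/3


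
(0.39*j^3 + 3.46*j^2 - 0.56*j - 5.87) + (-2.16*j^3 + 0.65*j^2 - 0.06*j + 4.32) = -1.77*j^3 + 4.11*j^2 - 0.62*j - 1.55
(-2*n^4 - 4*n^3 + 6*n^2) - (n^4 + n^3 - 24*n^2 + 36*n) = -3*n^4 - 5*n^3 + 30*n^2 - 36*n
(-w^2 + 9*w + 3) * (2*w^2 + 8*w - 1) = -2*w^4 + 10*w^3 + 79*w^2 + 15*w - 3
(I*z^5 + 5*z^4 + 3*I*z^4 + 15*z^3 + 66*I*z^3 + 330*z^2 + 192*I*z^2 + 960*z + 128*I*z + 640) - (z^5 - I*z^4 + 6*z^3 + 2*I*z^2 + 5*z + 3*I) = -z^5 + I*z^5 + 5*z^4 + 4*I*z^4 + 9*z^3 + 66*I*z^3 + 330*z^2 + 190*I*z^2 + 955*z + 128*I*z + 640 - 3*I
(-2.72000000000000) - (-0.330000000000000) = -2.39000000000000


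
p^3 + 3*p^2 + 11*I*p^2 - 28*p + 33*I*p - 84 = (p + 3)*(p + 4*I)*(p + 7*I)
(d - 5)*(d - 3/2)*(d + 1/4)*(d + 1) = d^4 - 21*d^3/4 - 3*d^2/8 + 31*d/4 + 15/8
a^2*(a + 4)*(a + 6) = a^4 + 10*a^3 + 24*a^2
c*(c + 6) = c^2 + 6*c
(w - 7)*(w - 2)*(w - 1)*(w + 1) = w^4 - 9*w^3 + 13*w^2 + 9*w - 14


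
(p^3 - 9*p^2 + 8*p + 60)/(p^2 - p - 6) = (p^2 - 11*p + 30)/(p - 3)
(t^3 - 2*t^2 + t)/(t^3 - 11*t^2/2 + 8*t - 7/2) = 2*t/(2*t - 7)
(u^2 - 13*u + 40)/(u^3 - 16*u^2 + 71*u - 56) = (u - 5)/(u^2 - 8*u + 7)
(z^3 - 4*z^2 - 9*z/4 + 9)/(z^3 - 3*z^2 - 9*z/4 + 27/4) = (z - 4)/(z - 3)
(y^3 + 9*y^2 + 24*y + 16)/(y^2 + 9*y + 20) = (y^2 + 5*y + 4)/(y + 5)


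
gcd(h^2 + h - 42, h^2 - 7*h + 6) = h - 6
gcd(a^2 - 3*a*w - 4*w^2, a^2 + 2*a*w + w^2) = a + w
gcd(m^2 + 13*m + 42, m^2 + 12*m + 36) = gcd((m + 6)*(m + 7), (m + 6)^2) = m + 6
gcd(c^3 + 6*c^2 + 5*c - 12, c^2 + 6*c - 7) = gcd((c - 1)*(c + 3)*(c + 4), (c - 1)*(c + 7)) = c - 1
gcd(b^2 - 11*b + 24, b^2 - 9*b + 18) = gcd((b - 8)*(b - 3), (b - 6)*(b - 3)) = b - 3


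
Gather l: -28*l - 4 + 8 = 4 - 28*l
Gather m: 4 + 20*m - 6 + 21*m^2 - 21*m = 21*m^2 - m - 2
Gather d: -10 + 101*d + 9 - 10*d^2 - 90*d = -10*d^2 + 11*d - 1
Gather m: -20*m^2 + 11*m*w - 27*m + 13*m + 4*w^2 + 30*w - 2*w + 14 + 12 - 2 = -20*m^2 + m*(11*w - 14) + 4*w^2 + 28*w + 24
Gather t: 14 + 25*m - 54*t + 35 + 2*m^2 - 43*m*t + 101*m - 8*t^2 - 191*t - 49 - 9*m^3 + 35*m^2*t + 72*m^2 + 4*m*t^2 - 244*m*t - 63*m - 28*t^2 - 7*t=-9*m^3 + 74*m^2 + 63*m + t^2*(4*m - 36) + t*(35*m^2 - 287*m - 252)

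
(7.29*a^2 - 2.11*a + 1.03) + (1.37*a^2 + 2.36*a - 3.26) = 8.66*a^2 + 0.25*a - 2.23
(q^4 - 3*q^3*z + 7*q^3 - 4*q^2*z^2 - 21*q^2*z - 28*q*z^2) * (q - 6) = q^5 - 3*q^4*z + q^4 - 4*q^3*z^2 - 3*q^3*z - 42*q^3 - 4*q^2*z^2 + 126*q^2*z + 168*q*z^2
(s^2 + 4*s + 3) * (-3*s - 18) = -3*s^3 - 30*s^2 - 81*s - 54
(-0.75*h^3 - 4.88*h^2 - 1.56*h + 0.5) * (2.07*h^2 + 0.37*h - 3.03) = -1.5525*h^5 - 10.3791*h^4 - 2.7623*h^3 + 15.2442*h^2 + 4.9118*h - 1.515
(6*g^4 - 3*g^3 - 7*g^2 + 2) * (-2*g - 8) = -12*g^5 - 42*g^4 + 38*g^3 + 56*g^2 - 4*g - 16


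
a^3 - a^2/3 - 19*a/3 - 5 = (a - 3)*(a + 1)*(a + 5/3)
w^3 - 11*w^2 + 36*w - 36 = (w - 6)*(w - 3)*(w - 2)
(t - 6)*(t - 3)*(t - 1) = t^3 - 10*t^2 + 27*t - 18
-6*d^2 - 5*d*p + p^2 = (-6*d + p)*(d + p)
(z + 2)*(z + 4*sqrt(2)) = z^2 + 2*z + 4*sqrt(2)*z + 8*sqrt(2)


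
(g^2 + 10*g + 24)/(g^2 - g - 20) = (g + 6)/(g - 5)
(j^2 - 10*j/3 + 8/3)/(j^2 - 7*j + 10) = (j - 4/3)/(j - 5)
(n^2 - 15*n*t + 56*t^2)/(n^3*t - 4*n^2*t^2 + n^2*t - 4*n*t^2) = (n^2 - 15*n*t + 56*t^2)/(n*t*(n^2 - 4*n*t + n - 4*t))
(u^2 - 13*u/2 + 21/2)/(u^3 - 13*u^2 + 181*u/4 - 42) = 2*(u - 3)/(2*u^2 - 19*u + 24)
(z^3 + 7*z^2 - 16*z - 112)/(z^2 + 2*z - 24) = (z^2 + 11*z + 28)/(z + 6)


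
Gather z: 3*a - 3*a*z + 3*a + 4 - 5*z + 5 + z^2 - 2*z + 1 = 6*a + z^2 + z*(-3*a - 7) + 10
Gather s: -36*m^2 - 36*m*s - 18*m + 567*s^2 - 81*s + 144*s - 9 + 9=-36*m^2 - 18*m + 567*s^2 + s*(63 - 36*m)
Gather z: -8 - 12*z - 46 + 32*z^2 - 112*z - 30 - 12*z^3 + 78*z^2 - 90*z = -12*z^3 + 110*z^2 - 214*z - 84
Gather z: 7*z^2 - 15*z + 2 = 7*z^2 - 15*z + 2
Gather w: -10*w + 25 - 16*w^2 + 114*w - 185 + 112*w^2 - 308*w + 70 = 96*w^2 - 204*w - 90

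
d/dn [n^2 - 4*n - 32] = 2*n - 4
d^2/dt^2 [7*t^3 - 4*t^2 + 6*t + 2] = 42*t - 8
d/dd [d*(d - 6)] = 2*d - 6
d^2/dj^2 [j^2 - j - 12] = 2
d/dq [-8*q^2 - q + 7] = -16*q - 1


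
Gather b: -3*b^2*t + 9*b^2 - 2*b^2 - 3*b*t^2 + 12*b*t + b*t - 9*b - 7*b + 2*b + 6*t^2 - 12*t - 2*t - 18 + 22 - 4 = b^2*(7 - 3*t) + b*(-3*t^2 + 13*t - 14) + 6*t^2 - 14*t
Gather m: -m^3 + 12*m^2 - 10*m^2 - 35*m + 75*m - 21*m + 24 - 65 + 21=-m^3 + 2*m^2 + 19*m - 20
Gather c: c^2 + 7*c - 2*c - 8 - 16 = c^2 + 5*c - 24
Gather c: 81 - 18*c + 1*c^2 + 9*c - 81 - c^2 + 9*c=0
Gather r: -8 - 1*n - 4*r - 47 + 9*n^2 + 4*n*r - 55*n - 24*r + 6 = 9*n^2 - 56*n + r*(4*n - 28) - 49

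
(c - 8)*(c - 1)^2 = c^3 - 10*c^2 + 17*c - 8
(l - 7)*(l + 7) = l^2 - 49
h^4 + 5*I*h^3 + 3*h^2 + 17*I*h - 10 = (h - 2*I)*(h + I)^2*(h + 5*I)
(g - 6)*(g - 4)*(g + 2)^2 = g^4 - 6*g^3 - 12*g^2 + 56*g + 96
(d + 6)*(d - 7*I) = d^2 + 6*d - 7*I*d - 42*I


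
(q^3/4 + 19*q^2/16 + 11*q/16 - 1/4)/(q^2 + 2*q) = (4*q^3 + 19*q^2 + 11*q - 4)/(16*q*(q + 2))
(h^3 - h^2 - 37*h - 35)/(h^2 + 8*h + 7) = (h^2 - 2*h - 35)/(h + 7)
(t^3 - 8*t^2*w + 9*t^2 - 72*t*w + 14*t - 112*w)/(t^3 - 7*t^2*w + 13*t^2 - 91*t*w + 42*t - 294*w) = (t^2 - 8*t*w + 2*t - 16*w)/(t^2 - 7*t*w + 6*t - 42*w)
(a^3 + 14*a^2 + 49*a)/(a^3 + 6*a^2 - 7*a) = (a + 7)/(a - 1)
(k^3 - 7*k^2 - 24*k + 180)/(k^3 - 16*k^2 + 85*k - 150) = (k^2 - k - 30)/(k^2 - 10*k + 25)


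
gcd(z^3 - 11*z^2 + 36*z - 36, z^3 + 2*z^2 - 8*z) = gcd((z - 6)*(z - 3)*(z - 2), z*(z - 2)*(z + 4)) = z - 2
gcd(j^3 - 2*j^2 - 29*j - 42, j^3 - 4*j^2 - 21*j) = j^2 - 4*j - 21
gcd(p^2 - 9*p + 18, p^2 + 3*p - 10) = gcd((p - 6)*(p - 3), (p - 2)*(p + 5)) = 1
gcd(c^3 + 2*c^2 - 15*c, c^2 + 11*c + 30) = c + 5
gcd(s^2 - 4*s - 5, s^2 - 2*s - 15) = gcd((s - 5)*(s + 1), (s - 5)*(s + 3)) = s - 5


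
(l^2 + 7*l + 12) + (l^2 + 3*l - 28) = 2*l^2 + 10*l - 16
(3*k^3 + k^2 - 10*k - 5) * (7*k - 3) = 21*k^4 - 2*k^3 - 73*k^2 - 5*k + 15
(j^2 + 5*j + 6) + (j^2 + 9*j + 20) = 2*j^2 + 14*j + 26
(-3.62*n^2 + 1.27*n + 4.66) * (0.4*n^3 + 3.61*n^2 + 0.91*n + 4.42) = -1.448*n^5 - 12.5602*n^4 + 3.1545*n^3 + 1.9779*n^2 + 9.854*n + 20.5972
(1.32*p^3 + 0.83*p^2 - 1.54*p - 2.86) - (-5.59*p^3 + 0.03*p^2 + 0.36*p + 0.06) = 6.91*p^3 + 0.8*p^2 - 1.9*p - 2.92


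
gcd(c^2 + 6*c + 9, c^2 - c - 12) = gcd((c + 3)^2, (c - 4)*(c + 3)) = c + 3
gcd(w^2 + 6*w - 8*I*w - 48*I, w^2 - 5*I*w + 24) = w - 8*I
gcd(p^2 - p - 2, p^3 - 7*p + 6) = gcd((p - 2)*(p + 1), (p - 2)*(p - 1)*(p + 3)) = p - 2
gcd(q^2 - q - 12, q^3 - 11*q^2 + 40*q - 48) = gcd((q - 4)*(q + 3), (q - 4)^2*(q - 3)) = q - 4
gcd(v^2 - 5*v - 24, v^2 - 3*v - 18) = v + 3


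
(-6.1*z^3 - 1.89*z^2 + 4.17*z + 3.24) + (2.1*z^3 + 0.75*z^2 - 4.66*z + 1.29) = -4.0*z^3 - 1.14*z^2 - 0.49*z + 4.53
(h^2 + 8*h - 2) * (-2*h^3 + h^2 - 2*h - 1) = -2*h^5 - 15*h^4 + 10*h^3 - 19*h^2 - 4*h + 2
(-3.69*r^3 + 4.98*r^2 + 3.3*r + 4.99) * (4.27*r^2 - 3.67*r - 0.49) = -15.7563*r^5 + 34.8069*r^4 - 2.3775*r^3 + 6.7561*r^2 - 19.9303*r - 2.4451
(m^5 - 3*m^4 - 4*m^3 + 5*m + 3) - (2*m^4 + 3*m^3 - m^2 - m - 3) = m^5 - 5*m^4 - 7*m^3 + m^2 + 6*m + 6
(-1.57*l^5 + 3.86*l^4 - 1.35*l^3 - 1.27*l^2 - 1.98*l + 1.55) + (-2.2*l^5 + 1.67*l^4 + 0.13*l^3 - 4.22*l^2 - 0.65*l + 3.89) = -3.77*l^5 + 5.53*l^4 - 1.22*l^3 - 5.49*l^2 - 2.63*l + 5.44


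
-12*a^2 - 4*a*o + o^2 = (-6*a + o)*(2*a + o)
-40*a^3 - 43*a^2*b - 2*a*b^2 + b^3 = (-8*a + b)*(a + b)*(5*a + b)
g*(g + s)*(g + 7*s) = g^3 + 8*g^2*s + 7*g*s^2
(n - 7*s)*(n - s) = n^2 - 8*n*s + 7*s^2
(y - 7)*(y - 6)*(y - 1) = y^3 - 14*y^2 + 55*y - 42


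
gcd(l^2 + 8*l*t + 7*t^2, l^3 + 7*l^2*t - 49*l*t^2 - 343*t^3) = l + 7*t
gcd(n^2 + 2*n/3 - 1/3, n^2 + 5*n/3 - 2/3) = n - 1/3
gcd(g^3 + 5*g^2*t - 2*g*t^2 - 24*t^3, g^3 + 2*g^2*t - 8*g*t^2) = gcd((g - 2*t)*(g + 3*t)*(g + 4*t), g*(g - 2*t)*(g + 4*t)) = -g^2 - 2*g*t + 8*t^2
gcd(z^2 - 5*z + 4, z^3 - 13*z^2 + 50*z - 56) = z - 4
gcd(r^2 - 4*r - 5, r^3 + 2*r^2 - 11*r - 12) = r + 1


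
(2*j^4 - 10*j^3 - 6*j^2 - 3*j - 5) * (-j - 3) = -2*j^5 + 4*j^4 + 36*j^3 + 21*j^2 + 14*j + 15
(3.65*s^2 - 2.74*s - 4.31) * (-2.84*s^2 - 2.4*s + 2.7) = -10.366*s^4 - 0.9784*s^3 + 28.6714*s^2 + 2.946*s - 11.637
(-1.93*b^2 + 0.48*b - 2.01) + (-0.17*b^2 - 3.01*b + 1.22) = -2.1*b^2 - 2.53*b - 0.79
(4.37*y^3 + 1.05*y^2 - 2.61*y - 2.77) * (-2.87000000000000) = -12.5419*y^3 - 3.0135*y^2 + 7.4907*y + 7.9499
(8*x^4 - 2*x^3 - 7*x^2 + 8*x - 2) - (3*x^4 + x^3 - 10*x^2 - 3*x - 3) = 5*x^4 - 3*x^3 + 3*x^2 + 11*x + 1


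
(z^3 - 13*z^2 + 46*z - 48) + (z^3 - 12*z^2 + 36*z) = 2*z^3 - 25*z^2 + 82*z - 48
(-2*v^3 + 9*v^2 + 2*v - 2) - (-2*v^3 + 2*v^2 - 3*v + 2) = 7*v^2 + 5*v - 4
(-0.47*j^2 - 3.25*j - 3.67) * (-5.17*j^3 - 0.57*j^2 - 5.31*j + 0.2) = 2.4299*j^5 + 17.0704*j^4 + 23.3221*j^3 + 19.2554*j^2 + 18.8377*j - 0.734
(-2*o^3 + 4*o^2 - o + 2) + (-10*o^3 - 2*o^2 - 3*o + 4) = -12*o^3 + 2*o^2 - 4*o + 6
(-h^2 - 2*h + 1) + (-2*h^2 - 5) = -3*h^2 - 2*h - 4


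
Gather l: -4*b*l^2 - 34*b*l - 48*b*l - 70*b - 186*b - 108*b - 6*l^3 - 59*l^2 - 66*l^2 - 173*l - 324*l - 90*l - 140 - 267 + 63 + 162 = -364*b - 6*l^3 + l^2*(-4*b - 125) + l*(-82*b - 587) - 182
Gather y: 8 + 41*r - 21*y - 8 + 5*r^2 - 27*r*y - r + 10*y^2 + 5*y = 5*r^2 + 40*r + 10*y^2 + y*(-27*r - 16)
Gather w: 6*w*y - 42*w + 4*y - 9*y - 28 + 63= w*(6*y - 42) - 5*y + 35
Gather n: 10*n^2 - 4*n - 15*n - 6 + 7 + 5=10*n^2 - 19*n + 6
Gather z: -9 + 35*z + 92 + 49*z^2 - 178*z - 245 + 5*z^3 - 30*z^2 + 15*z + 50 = 5*z^3 + 19*z^2 - 128*z - 112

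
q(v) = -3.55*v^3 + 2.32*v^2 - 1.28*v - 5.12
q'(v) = -10.65*v^2 + 4.64*v - 1.28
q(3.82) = -174.04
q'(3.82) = -138.96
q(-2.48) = 66.47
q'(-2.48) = -78.29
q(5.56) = -550.69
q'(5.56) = -304.71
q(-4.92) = 480.13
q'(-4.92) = -281.91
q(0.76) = -6.31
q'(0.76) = -3.91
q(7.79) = -1552.49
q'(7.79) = -611.42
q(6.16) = -754.77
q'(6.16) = -376.82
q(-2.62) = 78.00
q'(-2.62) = -86.54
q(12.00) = -5820.80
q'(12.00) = -1479.20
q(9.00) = -2416.67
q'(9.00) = -822.17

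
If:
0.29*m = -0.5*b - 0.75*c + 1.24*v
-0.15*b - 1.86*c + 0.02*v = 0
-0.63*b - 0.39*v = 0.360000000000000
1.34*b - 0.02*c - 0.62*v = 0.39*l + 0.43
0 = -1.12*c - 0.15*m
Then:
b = -0.44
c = 0.03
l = -2.27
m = -0.25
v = -0.21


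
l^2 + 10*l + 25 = (l + 5)^2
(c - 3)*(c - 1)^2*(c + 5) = c^4 - 18*c^2 + 32*c - 15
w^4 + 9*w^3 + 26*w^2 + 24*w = w*(w + 2)*(w + 3)*(w + 4)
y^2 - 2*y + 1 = (y - 1)^2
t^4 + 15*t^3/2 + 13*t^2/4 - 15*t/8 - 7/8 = (t - 1/2)*(t + 1/2)^2*(t + 7)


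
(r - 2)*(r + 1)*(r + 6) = r^3 + 5*r^2 - 8*r - 12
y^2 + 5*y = y*(y + 5)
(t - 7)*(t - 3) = t^2 - 10*t + 21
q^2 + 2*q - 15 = (q - 3)*(q + 5)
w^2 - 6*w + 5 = (w - 5)*(w - 1)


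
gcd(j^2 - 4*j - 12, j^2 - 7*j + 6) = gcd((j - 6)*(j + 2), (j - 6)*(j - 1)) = j - 6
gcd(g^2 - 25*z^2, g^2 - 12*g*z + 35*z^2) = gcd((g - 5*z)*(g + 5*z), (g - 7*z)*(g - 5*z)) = -g + 5*z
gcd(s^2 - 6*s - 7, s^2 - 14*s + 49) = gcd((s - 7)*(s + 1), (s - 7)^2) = s - 7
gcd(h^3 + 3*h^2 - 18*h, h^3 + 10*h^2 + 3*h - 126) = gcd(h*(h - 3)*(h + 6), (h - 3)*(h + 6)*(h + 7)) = h^2 + 3*h - 18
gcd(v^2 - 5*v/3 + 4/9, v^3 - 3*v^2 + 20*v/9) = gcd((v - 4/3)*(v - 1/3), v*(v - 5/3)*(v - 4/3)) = v - 4/3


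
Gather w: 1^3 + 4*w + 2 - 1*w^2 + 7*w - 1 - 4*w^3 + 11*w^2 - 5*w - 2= -4*w^3 + 10*w^2 + 6*w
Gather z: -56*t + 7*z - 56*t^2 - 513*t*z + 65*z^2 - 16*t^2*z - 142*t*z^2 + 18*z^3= -56*t^2 - 56*t + 18*z^3 + z^2*(65 - 142*t) + z*(-16*t^2 - 513*t + 7)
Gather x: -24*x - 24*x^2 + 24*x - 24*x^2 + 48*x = -48*x^2 + 48*x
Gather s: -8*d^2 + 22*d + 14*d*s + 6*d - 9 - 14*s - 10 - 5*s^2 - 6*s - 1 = -8*d^2 + 28*d - 5*s^2 + s*(14*d - 20) - 20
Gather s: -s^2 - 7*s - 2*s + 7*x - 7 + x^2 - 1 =-s^2 - 9*s + x^2 + 7*x - 8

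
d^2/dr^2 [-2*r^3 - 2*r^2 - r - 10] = -12*r - 4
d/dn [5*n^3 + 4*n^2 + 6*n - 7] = 15*n^2 + 8*n + 6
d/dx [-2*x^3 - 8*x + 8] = -6*x^2 - 8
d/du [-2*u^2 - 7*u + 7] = -4*u - 7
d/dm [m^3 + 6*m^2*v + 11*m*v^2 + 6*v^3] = 3*m^2 + 12*m*v + 11*v^2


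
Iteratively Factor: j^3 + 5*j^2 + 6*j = (j + 2)*(j^2 + 3*j) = j*(j + 2)*(j + 3)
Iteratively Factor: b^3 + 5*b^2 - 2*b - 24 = (b - 2)*(b^2 + 7*b + 12) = (b - 2)*(b + 3)*(b + 4)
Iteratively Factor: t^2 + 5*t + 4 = (t + 1)*(t + 4)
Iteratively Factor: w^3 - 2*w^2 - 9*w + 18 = (w - 2)*(w^2 - 9) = (w - 3)*(w - 2)*(w + 3)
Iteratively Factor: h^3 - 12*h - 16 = (h + 2)*(h^2 - 2*h - 8) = (h - 4)*(h + 2)*(h + 2)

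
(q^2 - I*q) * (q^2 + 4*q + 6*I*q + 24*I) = q^4 + 4*q^3 + 5*I*q^3 + 6*q^2 + 20*I*q^2 + 24*q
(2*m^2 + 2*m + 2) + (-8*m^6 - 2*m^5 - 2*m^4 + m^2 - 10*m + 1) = -8*m^6 - 2*m^5 - 2*m^4 + 3*m^2 - 8*m + 3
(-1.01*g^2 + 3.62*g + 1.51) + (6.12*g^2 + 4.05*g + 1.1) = 5.11*g^2 + 7.67*g + 2.61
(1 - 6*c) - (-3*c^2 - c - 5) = 3*c^2 - 5*c + 6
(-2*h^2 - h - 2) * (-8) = 16*h^2 + 8*h + 16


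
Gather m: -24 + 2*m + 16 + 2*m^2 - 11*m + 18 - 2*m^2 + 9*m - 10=0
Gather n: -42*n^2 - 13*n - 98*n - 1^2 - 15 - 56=-42*n^2 - 111*n - 72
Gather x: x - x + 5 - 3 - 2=0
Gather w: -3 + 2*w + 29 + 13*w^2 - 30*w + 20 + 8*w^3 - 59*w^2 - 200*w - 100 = 8*w^3 - 46*w^2 - 228*w - 54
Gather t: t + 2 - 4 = t - 2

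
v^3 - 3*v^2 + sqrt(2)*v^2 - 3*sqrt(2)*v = v*(v - 3)*(v + sqrt(2))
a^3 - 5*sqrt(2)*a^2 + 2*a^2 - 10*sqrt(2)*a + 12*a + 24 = (a + 2)*(a - 3*sqrt(2))*(a - 2*sqrt(2))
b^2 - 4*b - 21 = (b - 7)*(b + 3)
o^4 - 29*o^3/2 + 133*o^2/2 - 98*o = o*(o - 7)*(o - 4)*(o - 7/2)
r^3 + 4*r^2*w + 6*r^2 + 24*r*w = r*(r + 6)*(r + 4*w)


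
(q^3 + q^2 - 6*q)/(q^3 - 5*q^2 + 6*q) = (q + 3)/(q - 3)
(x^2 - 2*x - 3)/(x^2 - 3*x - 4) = (x - 3)/(x - 4)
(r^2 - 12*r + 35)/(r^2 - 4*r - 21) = (r - 5)/(r + 3)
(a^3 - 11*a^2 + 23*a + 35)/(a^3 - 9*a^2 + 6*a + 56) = (a^2 - 4*a - 5)/(a^2 - 2*a - 8)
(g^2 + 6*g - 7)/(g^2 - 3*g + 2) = (g + 7)/(g - 2)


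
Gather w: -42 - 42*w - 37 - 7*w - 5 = -49*w - 84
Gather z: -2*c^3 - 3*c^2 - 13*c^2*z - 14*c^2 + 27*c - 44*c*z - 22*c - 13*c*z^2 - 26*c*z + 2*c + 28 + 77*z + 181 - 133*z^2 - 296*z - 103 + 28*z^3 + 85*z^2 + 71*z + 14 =-2*c^3 - 17*c^2 + 7*c + 28*z^3 + z^2*(-13*c - 48) + z*(-13*c^2 - 70*c - 148) + 120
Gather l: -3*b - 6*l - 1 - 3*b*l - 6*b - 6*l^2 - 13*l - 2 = -9*b - 6*l^2 + l*(-3*b - 19) - 3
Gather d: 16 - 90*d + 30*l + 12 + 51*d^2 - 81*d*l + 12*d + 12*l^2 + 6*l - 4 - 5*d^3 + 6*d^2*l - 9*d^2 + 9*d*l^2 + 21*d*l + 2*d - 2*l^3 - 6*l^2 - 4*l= -5*d^3 + d^2*(6*l + 42) + d*(9*l^2 - 60*l - 76) - 2*l^3 + 6*l^2 + 32*l + 24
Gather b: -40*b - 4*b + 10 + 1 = 11 - 44*b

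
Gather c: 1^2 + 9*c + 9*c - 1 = 18*c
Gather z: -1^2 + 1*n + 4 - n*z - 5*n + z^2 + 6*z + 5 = -4*n + z^2 + z*(6 - n) + 8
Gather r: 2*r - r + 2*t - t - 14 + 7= r + t - 7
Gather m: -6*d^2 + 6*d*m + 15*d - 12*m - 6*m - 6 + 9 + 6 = -6*d^2 + 15*d + m*(6*d - 18) + 9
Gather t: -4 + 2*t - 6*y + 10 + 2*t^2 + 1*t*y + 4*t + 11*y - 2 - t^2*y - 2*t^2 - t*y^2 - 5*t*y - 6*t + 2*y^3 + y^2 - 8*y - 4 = -t^2*y + t*(-y^2 - 4*y) + 2*y^3 + y^2 - 3*y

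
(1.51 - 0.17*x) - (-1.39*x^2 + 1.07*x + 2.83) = 1.39*x^2 - 1.24*x - 1.32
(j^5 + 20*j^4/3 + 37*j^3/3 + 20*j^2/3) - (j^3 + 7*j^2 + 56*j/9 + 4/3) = j^5 + 20*j^4/3 + 34*j^3/3 - j^2/3 - 56*j/9 - 4/3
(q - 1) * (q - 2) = q^2 - 3*q + 2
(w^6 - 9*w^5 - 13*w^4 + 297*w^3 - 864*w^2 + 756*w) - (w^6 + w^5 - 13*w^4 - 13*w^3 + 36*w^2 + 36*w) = -10*w^5 + 310*w^3 - 900*w^2 + 720*w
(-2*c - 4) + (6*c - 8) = 4*c - 12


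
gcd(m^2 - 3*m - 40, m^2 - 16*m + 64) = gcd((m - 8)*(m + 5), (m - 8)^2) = m - 8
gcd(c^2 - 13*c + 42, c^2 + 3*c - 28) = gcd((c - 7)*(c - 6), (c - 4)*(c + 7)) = 1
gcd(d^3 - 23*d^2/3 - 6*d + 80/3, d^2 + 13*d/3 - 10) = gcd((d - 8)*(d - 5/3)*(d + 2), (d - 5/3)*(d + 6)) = d - 5/3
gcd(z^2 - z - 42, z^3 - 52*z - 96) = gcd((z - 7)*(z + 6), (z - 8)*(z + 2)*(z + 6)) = z + 6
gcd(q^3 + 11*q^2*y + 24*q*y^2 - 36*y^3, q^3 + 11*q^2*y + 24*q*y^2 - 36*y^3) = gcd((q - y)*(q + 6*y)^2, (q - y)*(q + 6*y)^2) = -q^3 - 11*q^2*y - 24*q*y^2 + 36*y^3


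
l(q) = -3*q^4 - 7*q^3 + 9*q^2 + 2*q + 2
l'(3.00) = -457.00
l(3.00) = -343.00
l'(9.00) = -10285.00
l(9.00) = -24037.00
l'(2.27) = -205.72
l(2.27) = -108.62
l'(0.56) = 3.39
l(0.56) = 4.42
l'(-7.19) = 3247.30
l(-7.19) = -4962.71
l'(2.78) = -368.08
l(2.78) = -252.46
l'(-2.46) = 9.28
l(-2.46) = 45.89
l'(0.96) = -10.69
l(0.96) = 3.47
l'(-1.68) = -30.61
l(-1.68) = 33.34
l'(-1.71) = -30.18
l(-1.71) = 34.25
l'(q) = -12*q^3 - 21*q^2 + 18*q + 2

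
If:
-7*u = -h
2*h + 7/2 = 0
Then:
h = -7/4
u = -1/4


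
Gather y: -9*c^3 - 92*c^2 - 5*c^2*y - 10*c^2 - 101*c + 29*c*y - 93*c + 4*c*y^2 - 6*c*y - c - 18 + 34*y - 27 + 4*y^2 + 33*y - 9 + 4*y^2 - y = -9*c^3 - 102*c^2 - 195*c + y^2*(4*c + 8) + y*(-5*c^2 + 23*c + 66) - 54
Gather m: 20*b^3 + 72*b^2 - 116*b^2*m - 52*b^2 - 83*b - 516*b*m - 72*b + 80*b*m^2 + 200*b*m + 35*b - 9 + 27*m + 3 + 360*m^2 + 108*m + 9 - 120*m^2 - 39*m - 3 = 20*b^3 + 20*b^2 - 120*b + m^2*(80*b + 240) + m*(-116*b^2 - 316*b + 96)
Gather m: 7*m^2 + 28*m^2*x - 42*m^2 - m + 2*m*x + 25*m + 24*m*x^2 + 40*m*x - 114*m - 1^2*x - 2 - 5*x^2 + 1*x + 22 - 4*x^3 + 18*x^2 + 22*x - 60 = m^2*(28*x - 35) + m*(24*x^2 + 42*x - 90) - 4*x^3 + 13*x^2 + 22*x - 40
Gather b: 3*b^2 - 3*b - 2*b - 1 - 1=3*b^2 - 5*b - 2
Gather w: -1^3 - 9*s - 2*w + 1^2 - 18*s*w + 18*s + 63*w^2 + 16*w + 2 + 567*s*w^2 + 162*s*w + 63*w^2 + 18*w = 9*s + w^2*(567*s + 126) + w*(144*s + 32) + 2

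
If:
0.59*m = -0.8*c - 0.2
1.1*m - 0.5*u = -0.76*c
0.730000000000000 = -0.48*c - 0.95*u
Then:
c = 0.02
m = -0.37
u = -0.78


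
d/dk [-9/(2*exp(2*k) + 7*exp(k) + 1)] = (36*exp(k) + 63)*exp(k)/(2*exp(2*k) + 7*exp(k) + 1)^2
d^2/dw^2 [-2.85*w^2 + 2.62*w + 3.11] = -5.70000000000000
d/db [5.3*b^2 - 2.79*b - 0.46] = 10.6*b - 2.79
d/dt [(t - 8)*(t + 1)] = 2*t - 7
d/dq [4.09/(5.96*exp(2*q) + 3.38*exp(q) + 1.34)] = (-48.7528*exp(q) - 13.8242)*exp(q)/(5.96*exp(2*q) + 3.38*exp(q) + 1.34)^2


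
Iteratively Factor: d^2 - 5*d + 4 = (d - 1)*(d - 4)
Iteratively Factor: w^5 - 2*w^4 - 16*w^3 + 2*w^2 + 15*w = (w + 1)*(w^4 - 3*w^3 - 13*w^2 + 15*w) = w*(w + 1)*(w^3 - 3*w^2 - 13*w + 15) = w*(w - 5)*(w + 1)*(w^2 + 2*w - 3) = w*(w - 5)*(w + 1)*(w + 3)*(w - 1)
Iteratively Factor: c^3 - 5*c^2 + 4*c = (c)*(c^2 - 5*c + 4) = c*(c - 1)*(c - 4)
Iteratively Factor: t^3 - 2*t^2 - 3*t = (t + 1)*(t^2 - 3*t) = (t - 3)*(t + 1)*(t)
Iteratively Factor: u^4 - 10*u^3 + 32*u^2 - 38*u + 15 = (u - 3)*(u^3 - 7*u^2 + 11*u - 5) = (u - 3)*(u - 1)*(u^2 - 6*u + 5) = (u - 3)*(u - 1)^2*(u - 5)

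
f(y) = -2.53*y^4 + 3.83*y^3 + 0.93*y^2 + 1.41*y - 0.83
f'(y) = -10.12*y^3 + 11.49*y^2 + 1.86*y + 1.41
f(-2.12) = -87.24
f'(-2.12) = 145.53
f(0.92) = 2.42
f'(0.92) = 4.97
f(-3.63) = -616.18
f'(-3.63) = 630.12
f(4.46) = -637.32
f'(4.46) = -659.55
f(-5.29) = -2530.51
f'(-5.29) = 1811.23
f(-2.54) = -166.48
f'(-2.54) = 236.65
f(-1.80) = -49.25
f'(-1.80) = 94.31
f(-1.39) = -20.72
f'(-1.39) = 48.20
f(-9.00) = -19329.59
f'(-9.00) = 8292.84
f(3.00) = -89.75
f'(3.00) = -162.84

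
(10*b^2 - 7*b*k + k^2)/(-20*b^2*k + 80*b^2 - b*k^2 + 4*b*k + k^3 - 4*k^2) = (-2*b + k)/(4*b*k - 16*b + k^2 - 4*k)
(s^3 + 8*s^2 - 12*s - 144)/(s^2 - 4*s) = s + 12 + 36/s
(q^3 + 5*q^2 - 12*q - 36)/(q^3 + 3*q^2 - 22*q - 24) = (q^2 - q - 6)/(q^2 - 3*q - 4)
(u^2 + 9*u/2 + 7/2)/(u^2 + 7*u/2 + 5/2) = (2*u + 7)/(2*u + 5)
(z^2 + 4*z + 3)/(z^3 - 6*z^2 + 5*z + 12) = (z + 3)/(z^2 - 7*z + 12)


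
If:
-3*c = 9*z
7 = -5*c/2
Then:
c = -14/5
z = 14/15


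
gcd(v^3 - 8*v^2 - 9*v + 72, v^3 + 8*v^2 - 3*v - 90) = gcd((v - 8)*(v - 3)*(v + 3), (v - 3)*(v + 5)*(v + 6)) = v - 3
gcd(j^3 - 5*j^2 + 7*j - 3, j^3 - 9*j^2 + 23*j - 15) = j^2 - 4*j + 3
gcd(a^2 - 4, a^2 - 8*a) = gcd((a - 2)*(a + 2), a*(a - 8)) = 1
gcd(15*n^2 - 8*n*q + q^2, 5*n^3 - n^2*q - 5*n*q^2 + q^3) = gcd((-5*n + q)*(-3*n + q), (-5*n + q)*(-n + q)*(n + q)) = -5*n + q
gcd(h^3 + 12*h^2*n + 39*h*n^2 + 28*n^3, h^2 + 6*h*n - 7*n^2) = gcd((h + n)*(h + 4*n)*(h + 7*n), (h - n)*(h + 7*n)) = h + 7*n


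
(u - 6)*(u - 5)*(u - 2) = u^3 - 13*u^2 + 52*u - 60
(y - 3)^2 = y^2 - 6*y + 9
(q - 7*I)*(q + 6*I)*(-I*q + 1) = -I*q^3 - 43*I*q + 42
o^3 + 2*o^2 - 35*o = o*(o - 5)*(o + 7)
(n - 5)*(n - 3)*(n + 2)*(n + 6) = n^4 - 37*n^2 + 24*n + 180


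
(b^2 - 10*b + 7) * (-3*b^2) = -3*b^4 + 30*b^3 - 21*b^2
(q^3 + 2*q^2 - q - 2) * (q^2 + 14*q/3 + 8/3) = q^5 + 20*q^4/3 + 11*q^3 - 4*q^2/3 - 12*q - 16/3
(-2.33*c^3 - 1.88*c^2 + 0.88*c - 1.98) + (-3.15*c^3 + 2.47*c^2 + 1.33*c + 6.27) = -5.48*c^3 + 0.59*c^2 + 2.21*c + 4.29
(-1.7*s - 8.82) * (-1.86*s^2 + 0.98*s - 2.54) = 3.162*s^3 + 14.7392*s^2 - 4.3256*s + 22.4028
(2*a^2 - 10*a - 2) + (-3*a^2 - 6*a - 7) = -a^2 - 16*a - 9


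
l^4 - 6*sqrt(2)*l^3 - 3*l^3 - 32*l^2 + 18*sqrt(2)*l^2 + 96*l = l*(l - 3)*(l - 8*sqrt(2))*(l + 2*sqrt(2))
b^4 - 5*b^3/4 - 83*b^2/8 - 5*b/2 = b*(b - 4)*(b + 1/4)*(b + 5/2)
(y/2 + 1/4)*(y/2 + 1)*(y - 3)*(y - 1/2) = y^4/4 - y^3/4 - 25*y^2/16 + y/16 + 3/8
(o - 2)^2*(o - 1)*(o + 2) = o^4 - 3*o^3 - 2*o^2 + 12*o - 8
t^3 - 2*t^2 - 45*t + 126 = (t - 6)*(t - 3)*(t + 7)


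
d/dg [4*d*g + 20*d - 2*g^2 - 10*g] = 4*d - 4*g - 10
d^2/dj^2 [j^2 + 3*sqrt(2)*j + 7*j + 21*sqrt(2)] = 2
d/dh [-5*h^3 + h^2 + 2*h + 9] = -15*h^2 + 2*h + 2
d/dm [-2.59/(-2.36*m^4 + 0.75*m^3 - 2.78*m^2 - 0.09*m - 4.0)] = (-24.4496*m^3 + 5.8275*m^2 - 14.4004*m - 0.2331)/(2.36*m^4 - 0.75*m^3 + 2.78*m^2 + 0.09*m + 4.0)^2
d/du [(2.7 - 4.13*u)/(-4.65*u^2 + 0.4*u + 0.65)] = (-19.2045*u^2 + 25.11*u - 3.7645)/(21.6225*u^4 - 3.72*u^3 - 5.885*u^2 + 0.52*u + 0.4225)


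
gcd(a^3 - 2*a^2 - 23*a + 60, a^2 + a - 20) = a^2 + a - 20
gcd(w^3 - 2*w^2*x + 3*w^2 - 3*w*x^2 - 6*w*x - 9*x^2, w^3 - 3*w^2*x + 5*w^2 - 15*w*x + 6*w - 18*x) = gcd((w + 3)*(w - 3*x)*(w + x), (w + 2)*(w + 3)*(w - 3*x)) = -w^2 + 3*w*x - 3*w + 9*x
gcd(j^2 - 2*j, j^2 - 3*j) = j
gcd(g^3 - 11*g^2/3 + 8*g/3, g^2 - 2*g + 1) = g - 1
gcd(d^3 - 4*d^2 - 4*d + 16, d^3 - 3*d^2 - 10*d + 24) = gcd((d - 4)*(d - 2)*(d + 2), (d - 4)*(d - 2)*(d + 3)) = d^2 - 6*d + 8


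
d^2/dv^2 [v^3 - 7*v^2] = 6*v - 14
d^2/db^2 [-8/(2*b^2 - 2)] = 8*(-3*b^2 - 1)/(b^2 - 1)^3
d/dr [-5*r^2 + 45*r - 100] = 45 - 10*r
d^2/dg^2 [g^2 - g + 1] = 2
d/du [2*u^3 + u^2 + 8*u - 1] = 6*u^2 + 2*u + 8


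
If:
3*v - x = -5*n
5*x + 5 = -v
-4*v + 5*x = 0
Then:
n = 11/25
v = -1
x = -4/5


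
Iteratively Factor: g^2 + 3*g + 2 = (g + 2)*(g + 1)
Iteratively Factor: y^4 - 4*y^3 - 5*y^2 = (y)*(y^3 - 4*y^2 - 5*y) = y*(y - 5)*(y^2 + y) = y^2*(y - 5)*(y + 1)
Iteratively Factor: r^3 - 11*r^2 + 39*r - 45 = (r - 3)*(r^2 - 8*r + 15) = (r - 3)^2*(r - 5)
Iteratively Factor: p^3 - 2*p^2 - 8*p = (p + 2)*(p^2 - 4*p) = p*(p + 2)*(p - 4)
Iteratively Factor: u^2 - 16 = (u + 4)*(u - 4)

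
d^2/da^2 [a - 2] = 0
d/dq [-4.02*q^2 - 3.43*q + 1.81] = -8.04*q - 3.43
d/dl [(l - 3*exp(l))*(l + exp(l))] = -2*l*exp(l) + 2*l - 6*exp(2*l) - 2*exp(l)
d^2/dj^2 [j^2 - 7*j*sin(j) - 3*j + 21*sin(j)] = 7*j*sin(j) - 21*sin(j) - 14*cos(j) + 2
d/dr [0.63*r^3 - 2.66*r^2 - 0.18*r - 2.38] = 1.89*r^2 - 5.32*r - 0.18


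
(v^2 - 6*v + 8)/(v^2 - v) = (v^2 - 6*v + 8)/(v*(v - 1))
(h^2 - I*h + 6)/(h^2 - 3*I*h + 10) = (h - 3*I)/(h - 5*I)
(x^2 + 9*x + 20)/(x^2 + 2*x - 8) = (x + 5)/(x - 2)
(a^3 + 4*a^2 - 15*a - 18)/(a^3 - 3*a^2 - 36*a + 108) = (a + 1)/(a - 6)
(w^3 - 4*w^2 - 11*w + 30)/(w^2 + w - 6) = w - 5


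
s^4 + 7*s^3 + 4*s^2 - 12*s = s*(s - 1)*(s + 2)*(s + 6)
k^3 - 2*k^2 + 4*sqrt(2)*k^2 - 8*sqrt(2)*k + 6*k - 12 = (k - 2)*(k + sqrt(2))*(k + 3*sqrt(2))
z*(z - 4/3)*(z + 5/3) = z^3 + z^2/3 - 20*z/9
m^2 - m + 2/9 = (m - 2/3)*(m - 1/3)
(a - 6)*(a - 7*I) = a^2 - 6*a - 7*I*a + 42*I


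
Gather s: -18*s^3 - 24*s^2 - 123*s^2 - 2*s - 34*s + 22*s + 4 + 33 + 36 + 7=-18*s^3 - 147*s^2 - 14*s + 80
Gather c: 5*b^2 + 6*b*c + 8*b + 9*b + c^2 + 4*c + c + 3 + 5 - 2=5*b^2 + 17*b + c^2 + c*(6*b + 5) + 6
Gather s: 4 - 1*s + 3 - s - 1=6 - 2*s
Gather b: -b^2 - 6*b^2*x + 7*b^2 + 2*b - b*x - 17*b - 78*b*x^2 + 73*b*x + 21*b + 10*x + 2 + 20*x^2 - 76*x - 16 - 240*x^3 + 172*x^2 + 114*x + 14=b^2*(6 - 6*x) + b*(-78*x^2 + 72*x + 6) - 240*x^3 + 192*x^2 + 48*x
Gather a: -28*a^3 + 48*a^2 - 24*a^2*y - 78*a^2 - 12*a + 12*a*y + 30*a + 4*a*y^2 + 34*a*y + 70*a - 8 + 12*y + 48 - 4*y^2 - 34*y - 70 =-28*a^3 + a^2*(-24*y - 30) + a*(4*y^2 + 46*y + 88) - 4*y^2 - 22*y - 30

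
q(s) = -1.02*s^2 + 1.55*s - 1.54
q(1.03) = -1.03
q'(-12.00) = 26.03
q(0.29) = -1.18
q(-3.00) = -15.37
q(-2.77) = -13.66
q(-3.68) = -21.06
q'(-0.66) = 2.90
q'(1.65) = -1.82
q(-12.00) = -167.02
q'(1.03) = -0.55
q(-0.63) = -2.92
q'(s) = 1.55 - 2.04*s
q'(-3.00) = 7.67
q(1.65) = -1.76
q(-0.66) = -3.01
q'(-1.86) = 5.34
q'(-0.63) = 2.84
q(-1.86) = -7.95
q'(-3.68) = 9.06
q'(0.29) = 0.96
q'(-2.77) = 7.20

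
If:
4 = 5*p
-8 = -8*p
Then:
No Solution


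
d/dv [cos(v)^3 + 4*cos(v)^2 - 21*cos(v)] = (-3*cos(v)^2 - 8*cos(v) + 21)*sin(v)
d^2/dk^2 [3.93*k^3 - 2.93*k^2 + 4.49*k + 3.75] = 23.58*k - 5.86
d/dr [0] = 0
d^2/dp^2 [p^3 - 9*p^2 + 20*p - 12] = 6*p - 18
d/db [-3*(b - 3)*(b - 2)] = 15 - 6*b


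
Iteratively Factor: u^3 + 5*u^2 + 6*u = (u + 3)*(u^2 + 2*u) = u*(u + 3)*(u + 2)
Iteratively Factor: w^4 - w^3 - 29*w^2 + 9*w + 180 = (w + 4)*(w^3 - 5*w^2 - 9*w + 45) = (w + 3)*(w + 4)*(w^2 - 8*w + 15) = (w - 5)*(w + 3)*(w + 4)*(w - 3)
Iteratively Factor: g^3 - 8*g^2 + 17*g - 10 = (g - 2)*(g^2 - 6*g + 5) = (g - 2)*(g - 1)*(g - 5)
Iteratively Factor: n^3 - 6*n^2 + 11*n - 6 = (n - 2)*(n^2 - 4*n + 3) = (n - 3)*(n - 2)*(n - 1)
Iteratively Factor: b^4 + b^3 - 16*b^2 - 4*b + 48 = (b - 3)*(b^3 + 4*b^2 - 4*b - 16) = (b - 3)*(b + 4)*(b^2 - 4) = (b - 3)*(b - 2)*(b + 4)*(b + 2)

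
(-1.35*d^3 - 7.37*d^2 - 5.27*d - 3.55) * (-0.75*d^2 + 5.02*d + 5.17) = 1.0125*d^5 - 1.2495*d^4 - 40.0244*d^3 - 61.8958*d^2 - 45.0669*d - 18.3535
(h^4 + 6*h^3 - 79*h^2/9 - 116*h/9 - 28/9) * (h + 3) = h^5 + 9*h^4 + 83*h^3/9 - 353*h^2/9 - 376*h/9 - 28/3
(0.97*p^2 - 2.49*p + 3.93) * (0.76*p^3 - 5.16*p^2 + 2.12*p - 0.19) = 0.7372*p^5 - 6.8976*p^4 + 17.8916*p^3 - 25.7419*p^2 + 8.8047*p - 0.7467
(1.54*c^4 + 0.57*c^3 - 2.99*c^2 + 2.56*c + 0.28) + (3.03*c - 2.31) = 1.54*c^4 + 0.57*c^3 - 2.99*c^2 + 5.59*c - 2.03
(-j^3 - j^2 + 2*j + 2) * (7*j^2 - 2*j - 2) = -7*j^5 - 5*j^4 + 18*j^3 + 12*j^2 - 8*j - 4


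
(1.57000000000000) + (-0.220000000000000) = 1.35000000000000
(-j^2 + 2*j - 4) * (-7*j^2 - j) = 7*j^4 - 13*j^3 + 26*j^2 + 4*j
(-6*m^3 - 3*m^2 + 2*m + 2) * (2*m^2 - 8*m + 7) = -12*m^5 + 42*m^4 - 14*m^3 - 33*m^2 - 2*m + 14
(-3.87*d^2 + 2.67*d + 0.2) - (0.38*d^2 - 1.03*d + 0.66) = -4.25*d^2 + 3.7*d - 0.46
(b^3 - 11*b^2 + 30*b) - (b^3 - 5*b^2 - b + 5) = -6*b^2 + 31*b - 5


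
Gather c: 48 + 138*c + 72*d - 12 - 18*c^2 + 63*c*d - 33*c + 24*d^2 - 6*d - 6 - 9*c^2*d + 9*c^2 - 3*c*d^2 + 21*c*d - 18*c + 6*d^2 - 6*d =c^2*(-9*d - 9) + c*(-3*d^2 + 84*d + 87) + 30*d^2 + 60*d + 30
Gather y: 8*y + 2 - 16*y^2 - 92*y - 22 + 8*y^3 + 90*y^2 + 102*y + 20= 8*y^3 + 74*y^2 + 18*y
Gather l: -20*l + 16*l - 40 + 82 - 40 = 2 - 4*l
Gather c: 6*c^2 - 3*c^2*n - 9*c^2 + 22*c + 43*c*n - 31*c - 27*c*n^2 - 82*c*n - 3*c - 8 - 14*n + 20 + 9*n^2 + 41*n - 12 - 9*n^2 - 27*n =c^2*(-3*n - 3) + c*(-27*n^2 - 39*n - 12)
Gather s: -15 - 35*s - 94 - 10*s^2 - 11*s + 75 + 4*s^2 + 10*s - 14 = -6*s^2 - 36*s - 48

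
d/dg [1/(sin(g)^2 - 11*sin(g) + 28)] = (11 - 2*sin(g))*cos(g)/(sin(g)^2 - 11*sin(g) + 28)^2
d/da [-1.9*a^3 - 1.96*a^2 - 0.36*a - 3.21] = -5.7*a^2 - 3.92*a - 0.36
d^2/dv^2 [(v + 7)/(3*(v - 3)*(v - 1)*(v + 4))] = 2*(3*v^5 + 42*v^4 + 13*v^3 - 345*v^2 - 252*v + 1339)/(3*(v^9 - 39*v^7 + 36*v^6 + 507*v^5 - 936*v^4 - 1765*v^3 + 6084*v^2 - 5616*v + 1728))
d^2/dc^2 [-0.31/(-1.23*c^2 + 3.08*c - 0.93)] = (-0.937998*c^2 + 2.348808*c + 0.31*(2.46*c - 3.08)*(4.92*c - 6.16) - 0.709218)/(1.23*c^2 - 3.08*c + 0.93)^3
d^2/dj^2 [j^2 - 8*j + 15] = 2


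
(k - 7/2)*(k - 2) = k^2 - 11*k/2 + 7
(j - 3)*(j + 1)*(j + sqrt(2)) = j^3 - 2*j^2 + sqrt(2)*j^2 - 3*j - 2*sqrt(2)*j - 3*sqrt(2)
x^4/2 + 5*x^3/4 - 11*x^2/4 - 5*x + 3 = (x/2 + 1)*(x - 2)*(x - 1/2)*(x + 3)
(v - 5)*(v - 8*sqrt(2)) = v^2 - 8*sqrt(2)*v - 5*v + 40*sqrt(2)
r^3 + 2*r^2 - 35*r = r*(r - 5)*(r + 7)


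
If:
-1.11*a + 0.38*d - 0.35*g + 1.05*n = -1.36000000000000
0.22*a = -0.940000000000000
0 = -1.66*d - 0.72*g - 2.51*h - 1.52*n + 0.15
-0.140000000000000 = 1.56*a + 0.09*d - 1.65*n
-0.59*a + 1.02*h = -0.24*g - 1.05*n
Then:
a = -4.27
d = 0.81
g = 6.58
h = 0.01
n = -3.91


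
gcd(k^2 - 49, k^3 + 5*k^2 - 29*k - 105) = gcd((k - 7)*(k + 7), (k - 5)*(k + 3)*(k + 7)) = k + 7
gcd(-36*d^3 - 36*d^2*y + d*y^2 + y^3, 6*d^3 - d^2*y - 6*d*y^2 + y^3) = -6*d^2 - 5*d*y + y^2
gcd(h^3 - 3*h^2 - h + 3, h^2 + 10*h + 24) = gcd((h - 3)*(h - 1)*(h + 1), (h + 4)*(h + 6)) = 1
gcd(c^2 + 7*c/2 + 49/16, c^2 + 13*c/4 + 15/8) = 1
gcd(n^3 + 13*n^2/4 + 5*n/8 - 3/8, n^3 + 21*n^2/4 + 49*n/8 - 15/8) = n^2 + 11*n/4 - 3/4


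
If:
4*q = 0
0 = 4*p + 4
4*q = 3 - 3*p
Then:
No Solution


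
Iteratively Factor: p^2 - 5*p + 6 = (p - 2)*(p - 3)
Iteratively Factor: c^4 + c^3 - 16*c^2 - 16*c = (c + 4)*(c^3 - 3*c^2 - 4*c) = (c + 1)*(c + 4)*(c^2 - 4*c) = (c - 4)*(c + 1)*(c + 4)*(c)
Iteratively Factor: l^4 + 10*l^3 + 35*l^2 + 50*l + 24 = (l + 3)*(l^3 + 7*l^2 + 14*l + 8) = (l + 3)*(l + 4)*(l^2 + 3*l + 2) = (l + 2)*(l + 3)*(l + 4)*(l + 1)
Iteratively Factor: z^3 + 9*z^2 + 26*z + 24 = (z + 2)*(z^2 + 7*z + 12) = (z + 2)*(z + 3)*(z + 4)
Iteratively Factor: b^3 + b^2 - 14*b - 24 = (b + 2)*(b^2 - b - 12) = (b - 4)*(b + 2)*(b + 3)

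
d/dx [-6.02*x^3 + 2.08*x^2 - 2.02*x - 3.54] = -18.06*x^2 + 4.16*x - 2.02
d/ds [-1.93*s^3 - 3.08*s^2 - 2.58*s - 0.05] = -5.79*s^2 - 6.16*s - 2.58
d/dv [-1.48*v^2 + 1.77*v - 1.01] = 1.77 - 2.96*v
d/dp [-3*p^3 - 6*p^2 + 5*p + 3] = -9*p^2 - 12*p + 5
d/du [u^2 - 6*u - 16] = 2*u - 6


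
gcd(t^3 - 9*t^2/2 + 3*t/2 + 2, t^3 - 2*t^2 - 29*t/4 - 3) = t^2 - 7*t/2 - 2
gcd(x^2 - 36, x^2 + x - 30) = x + 6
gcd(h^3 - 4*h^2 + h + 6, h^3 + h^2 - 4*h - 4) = h^2 - h - 2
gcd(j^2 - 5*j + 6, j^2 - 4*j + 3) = j - 3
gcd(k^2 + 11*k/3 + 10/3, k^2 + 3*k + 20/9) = k + 5/3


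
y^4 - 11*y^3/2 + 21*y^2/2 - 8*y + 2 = (y - 2)^2*(y - 1)*(y - 1/2)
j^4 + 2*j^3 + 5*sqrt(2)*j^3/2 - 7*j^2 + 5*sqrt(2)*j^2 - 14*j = j*(j + 2)*(j - sqrt(2))*(j + 7*sqrt(2)/2)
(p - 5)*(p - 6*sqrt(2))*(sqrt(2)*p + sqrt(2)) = sqrt(2)*p^3 - 12*p^2 - 4*sqrt(2)*p^2 - 5*sqrt(2)*p + 48*p + 60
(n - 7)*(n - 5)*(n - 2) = n^3 - 14*n^2 + 59*n - 70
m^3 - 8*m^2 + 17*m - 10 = (m - 5)*(m - 2)*(m - 1)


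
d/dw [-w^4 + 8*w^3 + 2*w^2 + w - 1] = -4*w^3 + 24*w^2 + 4*w + 1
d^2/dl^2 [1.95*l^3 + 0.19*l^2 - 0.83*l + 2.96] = 11.7*l + 0.38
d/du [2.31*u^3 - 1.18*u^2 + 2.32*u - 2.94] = 6.93*u^2 - 2.36*u + 2.32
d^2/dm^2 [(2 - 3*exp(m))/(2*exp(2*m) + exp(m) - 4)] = (-12*exp(4*m) + 38*exp(3*m) - 132*exp(2*m) + 54*exp(m) - 40)*exp(m)/(8*exp(6*m) + 12*exp(5*m) - 42*exp(4*m) - 47*exp(3*m) + 84*exp(2*m) + 48*exp(m) - 64)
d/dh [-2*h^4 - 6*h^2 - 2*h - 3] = -8*h^3 - 12*h - 2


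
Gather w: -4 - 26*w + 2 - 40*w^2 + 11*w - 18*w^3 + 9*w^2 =-18*w^3 - 31*w^2 - 15*w - 2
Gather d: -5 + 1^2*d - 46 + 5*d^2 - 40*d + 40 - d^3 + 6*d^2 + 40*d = -d^3 + 11*d^2 + d - 11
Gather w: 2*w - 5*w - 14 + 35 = 21 - 3*w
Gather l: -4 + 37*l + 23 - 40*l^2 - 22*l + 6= -40*l^2 + 15*l + 25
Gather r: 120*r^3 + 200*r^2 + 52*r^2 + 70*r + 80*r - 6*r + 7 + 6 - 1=120*r^3 + 252*r^2 + 144*r + 12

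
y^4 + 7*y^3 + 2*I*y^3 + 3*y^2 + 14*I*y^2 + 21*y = y*(y + 7)*(y - I)*(y + 3*I)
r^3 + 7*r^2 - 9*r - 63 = (r - 3)*(r + 3)*(r + 7)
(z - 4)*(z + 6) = z^2 + 2*z - 24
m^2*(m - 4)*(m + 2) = m^4 - 2*m^3 - 8*m^2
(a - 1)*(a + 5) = a^2 + 4*a - 5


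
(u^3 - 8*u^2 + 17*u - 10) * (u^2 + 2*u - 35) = u^5 - 6*u^4 - 34*u^3 + 304*u^2 - 615*u + 350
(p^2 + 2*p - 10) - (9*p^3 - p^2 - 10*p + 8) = -9*p^3 + 2*p^2 + 12*p - 18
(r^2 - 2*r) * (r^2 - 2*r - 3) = r^4 - 4*r^3 + r^2 + 6*r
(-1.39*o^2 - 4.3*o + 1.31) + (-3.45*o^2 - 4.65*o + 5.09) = -4.84*o^2 - 8.95*o + 6.4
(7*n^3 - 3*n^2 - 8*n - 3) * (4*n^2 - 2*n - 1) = 28*n^5 - 26*n^4 - 33*n^3 + 7*n^2 + 14*n + 3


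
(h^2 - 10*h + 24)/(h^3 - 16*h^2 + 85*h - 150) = (h - 4)/(h^2 - 10*h + 25)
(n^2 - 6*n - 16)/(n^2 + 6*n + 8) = (n - 8)/(n + 4)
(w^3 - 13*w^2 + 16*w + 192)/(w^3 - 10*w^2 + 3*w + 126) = (w^2 - 16*w + 64)/(w^2 - 13*w + 42)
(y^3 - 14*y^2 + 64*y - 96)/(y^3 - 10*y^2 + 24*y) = (y - 4)/y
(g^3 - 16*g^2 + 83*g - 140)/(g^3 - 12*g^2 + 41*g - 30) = (g^2 - 11*g + 28)/(g^2 - 7*g + 6)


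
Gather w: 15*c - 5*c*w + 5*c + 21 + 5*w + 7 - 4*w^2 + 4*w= 20*c - 4*w^2 + w*(9 - 5*c) + 28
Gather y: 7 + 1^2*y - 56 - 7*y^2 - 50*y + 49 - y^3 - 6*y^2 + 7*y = -y^3 - 13*y^2 - 42*y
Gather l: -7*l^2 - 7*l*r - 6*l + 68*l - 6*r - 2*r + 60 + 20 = -7*l^2 + l*(62 - 7*r) - 8*r + 80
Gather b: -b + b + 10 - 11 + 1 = 0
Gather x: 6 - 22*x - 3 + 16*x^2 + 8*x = 16*x^2 - 14*x + 3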